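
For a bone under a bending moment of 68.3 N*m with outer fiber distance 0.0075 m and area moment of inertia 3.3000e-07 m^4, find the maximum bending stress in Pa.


sigma = M * c / I
sigma = 68.3 * 0.0075 / 3.3000e-07
M * c = 0.5122
sigma = 1.5523e+06


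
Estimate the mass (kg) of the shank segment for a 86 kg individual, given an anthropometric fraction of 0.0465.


m_segment = body_mass * fraction
m_segment = 86 * 0.0465
m_segment = 3.9990


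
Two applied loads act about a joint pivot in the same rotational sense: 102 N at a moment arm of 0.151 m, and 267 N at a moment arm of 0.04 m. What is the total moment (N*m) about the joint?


M = F1 * d1 + F2 * d2
M = 102 * 0.151 + 267 * 0.04
M = 15.4020 + 10.6800
M = 26.0820


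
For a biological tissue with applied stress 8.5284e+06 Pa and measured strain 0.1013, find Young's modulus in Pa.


E = stress / strain
E = 8.5284e+06 / 0.1013
E = 8.4190e+07


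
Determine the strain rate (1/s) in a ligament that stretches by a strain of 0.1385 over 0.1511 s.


strain_rate = delta_strain / delta_t
strain_rate = 0.1385 / 0.1511
strain_rate = 0.9166


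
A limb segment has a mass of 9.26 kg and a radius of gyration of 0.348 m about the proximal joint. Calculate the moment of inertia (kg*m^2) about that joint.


I = m * k^2
I = 9.26 * 0.348^2
k^2 = 0.1211
I = 1.1214


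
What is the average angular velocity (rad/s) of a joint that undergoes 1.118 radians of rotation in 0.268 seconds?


omega = delta_theta / delta_t
omega = 1.118 / 0.268
omega = 4.1716


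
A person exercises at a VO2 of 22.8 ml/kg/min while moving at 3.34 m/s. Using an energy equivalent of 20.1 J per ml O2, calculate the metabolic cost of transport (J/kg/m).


Power per kg = VO2 * 20.1 / 60
Power per kg = 22.8 * 20.1 / 60 = 7.6380 W/kg
Cost = power_per_kg / speed
Cost = 7.6380 / 3.34
Cost = 2.2868


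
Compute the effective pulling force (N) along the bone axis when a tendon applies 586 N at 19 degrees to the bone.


F_eff = F_tendon * cos(theta)
theta = 19 deg = 0.3316 rad
cos(theta) = 0.9455
F_eff = 586 * 0.9455
F_eff = 554.0739


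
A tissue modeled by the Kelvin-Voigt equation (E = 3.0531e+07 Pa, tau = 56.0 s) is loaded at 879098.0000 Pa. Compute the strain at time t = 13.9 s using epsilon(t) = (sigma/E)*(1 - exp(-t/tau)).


epsilon(t) = (sigma/E) * (1 - exp(-t/tau))
sigma/E = 879098.0000 / 3.0531e+07 = 0.0288
exp(-t/tau) = exp(-13.9 / 56.0) = 0.7802
epsilon = 0.0288 * (1 - 0.7802)
epsilon = 0.0063


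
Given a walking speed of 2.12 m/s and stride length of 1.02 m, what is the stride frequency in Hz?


f = v / stride_length
f = 2.12 / 1.02
f = 2.0784


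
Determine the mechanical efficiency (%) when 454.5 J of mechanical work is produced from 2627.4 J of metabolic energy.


eta = (W_mech / E_meta) * 100
eta = (454.5 / 2627.4) * 100
ratio = 0.1730
eta = 17.2985


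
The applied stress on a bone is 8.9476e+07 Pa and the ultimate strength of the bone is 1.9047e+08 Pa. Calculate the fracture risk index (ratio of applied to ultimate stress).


FRI = applied / ultimate
FRI = 8.9476e+07 / 1.9047e+08
FRI = 0.4698


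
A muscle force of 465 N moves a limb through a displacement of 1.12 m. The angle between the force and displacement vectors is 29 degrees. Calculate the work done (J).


W = F * d * cos(theta)
theta = 29 deg = 0.5061 rad
cos(theta) = 0.8746
W = 465 * 1.12 * 0.8746
W = 455.5019


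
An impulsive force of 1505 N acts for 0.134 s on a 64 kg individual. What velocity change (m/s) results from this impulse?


J = F * dt = 1505 * 0.134 = 201.6700 N*s
delta_v = J / m
delta_v = 201.6700 / 64
delta_v = 3.1511


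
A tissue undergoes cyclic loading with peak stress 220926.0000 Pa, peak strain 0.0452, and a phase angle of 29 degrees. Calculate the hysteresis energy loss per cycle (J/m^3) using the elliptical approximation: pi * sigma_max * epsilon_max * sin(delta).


E_loss = pi * sigma_max * epsilon_max * sin(delta)
delta = 29 deg = 0.5061 rad
sin(delta) = 0.4848
E_loss = pi * 220926.0000 * 0.0452 * 0.4848
E_loss = 15209.1998


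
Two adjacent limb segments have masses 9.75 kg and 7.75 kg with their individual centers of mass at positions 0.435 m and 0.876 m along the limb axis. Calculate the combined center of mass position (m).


COM = (m1*x1 + m2*x2) / (m1 + m2)
COM = (9.75*0.435 + 7.75*0.876) / (9.75 + 7.75)
Numerator = 11.0302
Denominator = 17.5000
COM = 0.6303


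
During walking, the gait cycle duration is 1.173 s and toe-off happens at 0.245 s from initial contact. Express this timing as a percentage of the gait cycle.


pct = (event_time / cycle_time) * 100
pct = (0.245 / 1.173) * 100
ratio = 0.2089
pct = 20.8866


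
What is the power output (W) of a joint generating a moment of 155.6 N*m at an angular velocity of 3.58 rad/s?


P = M * omega
P = 155.6 * 3.58
P = 557.0480


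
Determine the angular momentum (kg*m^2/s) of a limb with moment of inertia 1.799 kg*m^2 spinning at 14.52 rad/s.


L = I * omega
L = 1.799 * 14.52
L = 26.1215


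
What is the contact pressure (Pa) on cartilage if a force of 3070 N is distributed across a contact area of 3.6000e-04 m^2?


P = F / A
P = 3070 / 3.6000e-04
P = 8.5278e+06


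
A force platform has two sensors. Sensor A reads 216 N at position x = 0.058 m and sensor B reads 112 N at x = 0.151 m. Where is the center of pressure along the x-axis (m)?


COP_x = (F1*x1 + F2*x2) / (F1 + F2)
COP_x = (216*0.058 + 112*0.151) / (216 + 112)
Numerator = 29.4400
Denominator = 328
COP_x = 0.0898


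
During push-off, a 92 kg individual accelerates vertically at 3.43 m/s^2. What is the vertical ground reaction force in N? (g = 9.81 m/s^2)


GRF = m * (g + a)
GRF = 92 * (9.81 + 3.43)
GRF = 92 * 13.2400
GRF = 1218.0800


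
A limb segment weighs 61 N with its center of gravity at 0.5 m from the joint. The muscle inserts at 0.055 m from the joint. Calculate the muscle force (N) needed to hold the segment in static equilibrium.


F_muscle = W * d_load / d_muscle
F_muscle = 61 * 0.5 / 0.055
Numerator = 30.5000
F_muscle = 554.5455


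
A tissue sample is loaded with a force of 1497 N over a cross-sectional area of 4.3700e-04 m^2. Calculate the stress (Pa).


stress = F / A
stress = 1497 / 4.3700e-04
stress = 3.4256e+06


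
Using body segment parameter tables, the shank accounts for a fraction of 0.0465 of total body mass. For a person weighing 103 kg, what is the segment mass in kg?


m_segment = body_mass * fraction
m_segment = 103 * 0.0465
m_segment = 4.7895


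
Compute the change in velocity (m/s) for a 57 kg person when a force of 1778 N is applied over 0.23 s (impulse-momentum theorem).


J = F * dt = 1778 * 0.23 = 408.9400 N*s
delta_v = J / m
delta_v = 408.9400 / 57
delta_v = 7.1744


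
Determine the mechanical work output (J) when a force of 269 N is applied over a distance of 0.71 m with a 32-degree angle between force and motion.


W = F * d * cos(theta)
theta = 32 deg = 0.5585 rad
cos(theta) = 0.8480
W = 269 * 0.71 * 0.8480
W = 161.9687


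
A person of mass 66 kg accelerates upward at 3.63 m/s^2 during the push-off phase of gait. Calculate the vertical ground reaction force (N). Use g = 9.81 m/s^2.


GRF = m * (g + a)
GRF = 66 * (9.81 + 3.63)
GRF = 66 * 13.4400
GRF = 887.0400


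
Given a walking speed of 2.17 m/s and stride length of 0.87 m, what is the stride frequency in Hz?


f = v / stride_length
f = 2.17 / 0.87
f = 2.4943


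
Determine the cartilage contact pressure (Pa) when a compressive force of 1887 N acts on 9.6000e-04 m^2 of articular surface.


P = F / A
P = 1887 / 9.6000e-04
P = 1.9656e+06


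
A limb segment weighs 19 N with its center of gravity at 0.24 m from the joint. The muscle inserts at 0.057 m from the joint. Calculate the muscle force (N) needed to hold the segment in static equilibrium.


F_muscle = W * d_load / d_muscle
F_muscle = 19 * 0.24 / 0.057
Numerator = 4.5600
F_muscle = 80.0000


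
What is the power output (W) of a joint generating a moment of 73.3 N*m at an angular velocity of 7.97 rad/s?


P = M * omega
P = 73.3 * 7.97
P = 584.2010


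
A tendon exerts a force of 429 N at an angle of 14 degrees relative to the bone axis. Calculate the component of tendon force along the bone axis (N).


F_eff = F_tendon * cos(theta)
theta = 14 deg = 0.2443 rad
cos(theta) = 0.9703
F_eff = 429 * 0.9703
F_eff = 416.2569


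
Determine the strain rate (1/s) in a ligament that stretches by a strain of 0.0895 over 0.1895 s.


strain_rate = delta_strain / delta_t
strain_rate = 0.0895 / 0.1895
strain_rate = 0.4723


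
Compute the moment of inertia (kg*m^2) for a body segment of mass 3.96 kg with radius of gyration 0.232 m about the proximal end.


I = m * k^2
I = 3.96 * 0.232^2
k^2 = 0.0538
I = 0.2131


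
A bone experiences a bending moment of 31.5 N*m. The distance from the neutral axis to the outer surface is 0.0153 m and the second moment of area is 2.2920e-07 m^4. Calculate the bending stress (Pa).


sigma = M * c / I
sigma = 31.5 * 0.0153 / 2.2920e-07
M * c = 0.4819
sigma = 2.1027e+06


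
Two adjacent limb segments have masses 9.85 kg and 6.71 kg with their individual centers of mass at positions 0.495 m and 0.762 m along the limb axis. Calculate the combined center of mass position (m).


COM = (m1*x1 + m2*x2) / (m1 + m2)
COM = (9.85*0.495 + 6.71*0.762) / (9.85 + 6.71)
Numerator = 9.9888
Denominator = 16.5600
COM = 0.6032


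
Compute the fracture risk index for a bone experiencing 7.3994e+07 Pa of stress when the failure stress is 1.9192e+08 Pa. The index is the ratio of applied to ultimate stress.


FRI = applied / ultimate
FRI = 7.3994e+07 / 1.9192e+08
FRI = 0.3855


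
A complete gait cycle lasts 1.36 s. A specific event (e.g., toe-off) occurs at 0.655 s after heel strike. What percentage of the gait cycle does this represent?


pct = (event_time / cycle_time) * 100
pct = (0.655 / 1.36) * 100
ratio = 0.4816
pct = 48.1618


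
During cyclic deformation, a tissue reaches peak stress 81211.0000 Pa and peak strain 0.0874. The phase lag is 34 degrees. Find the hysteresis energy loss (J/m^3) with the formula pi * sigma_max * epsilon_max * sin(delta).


E_loss = pi * sigma_max * epsilon_max * sin(delta)
delta = 34 deg = 0.5934 rad
sin(delta) = 0.5592
E_loss = pi * 81211.0000 * 0.0874 * 0.5592
E_loss = 12469.1777


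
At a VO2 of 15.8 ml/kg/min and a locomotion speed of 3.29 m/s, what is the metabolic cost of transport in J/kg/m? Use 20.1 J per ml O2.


Power per kg = VO2 * 20.1 / 60
Power per kg = 15.8 * 20.1 / 60 = 5.2930 W/kg
Cost = power_per_kg / speed
Cost = 5.2930 / 3.29
Cost = 1.6088


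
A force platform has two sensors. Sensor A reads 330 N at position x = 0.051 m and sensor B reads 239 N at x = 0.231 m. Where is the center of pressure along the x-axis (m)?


COP_x = (F1*x1 + F2*x2) / (F1 + F2)
COP_x = (330*0.051 + 239*0.231) / (330 + 239)
Numerator = 72.0390
Denominator = 569
COP_x = 0.1266


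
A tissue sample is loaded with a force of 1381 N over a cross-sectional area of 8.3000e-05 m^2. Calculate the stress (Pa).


stress = F / A
stress = 1381 / 8.3000e-05
stress = 1.6639e+07


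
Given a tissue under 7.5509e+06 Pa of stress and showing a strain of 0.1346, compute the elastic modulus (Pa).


E = stress / strain
E = 7.5509e+06 / 0.1346
E = 5.6099e+07


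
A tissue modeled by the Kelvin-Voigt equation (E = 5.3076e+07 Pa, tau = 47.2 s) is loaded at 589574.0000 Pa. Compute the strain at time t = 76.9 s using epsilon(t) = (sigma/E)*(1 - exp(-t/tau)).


epsilon(t) = (sigma/E) * (1 - exp(-t/tau))
sigma/E = 589574.0000 / 5.3076e+07 = 0.0111
exp(-t/tau) = exp(-76.9 / 47.2) = 0.1961
epsilon = 0.0111 * (1 - 0.1961)
epsilon = 0.0089


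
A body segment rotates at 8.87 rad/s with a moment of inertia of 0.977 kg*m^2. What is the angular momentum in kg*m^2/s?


L = I * omega
L = 0.977 * 8.87
L = 8.6660


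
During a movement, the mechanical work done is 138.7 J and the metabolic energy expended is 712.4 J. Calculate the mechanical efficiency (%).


eta = (W_mech / E_meta) * 100
eta = (138.7 / 712.4) * 100
ratio = 0.1947
eta = 19.4694


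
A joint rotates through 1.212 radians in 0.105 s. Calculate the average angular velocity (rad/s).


omega = delta_theta / delta_t
omega = 1.212 / 0.105
omega = 11.5429


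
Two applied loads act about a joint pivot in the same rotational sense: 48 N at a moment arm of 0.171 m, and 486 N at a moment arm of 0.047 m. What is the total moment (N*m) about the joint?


M = F1 * d1 + F2 * d2
M = 48 * 0.171 + 486 * 0.047
M = 8.2080 + 22.8420
M = 31.0500


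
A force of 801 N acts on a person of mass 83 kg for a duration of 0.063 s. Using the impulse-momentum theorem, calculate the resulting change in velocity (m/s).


J = F * dt = 801 * 0.063 = 50.4630 N*s
delta_v = J / m
delta_v = 50.4630 / 83
delta_v = 0.6080


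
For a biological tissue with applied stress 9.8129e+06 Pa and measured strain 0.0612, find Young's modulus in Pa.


E = stress / strain
E = 9.8129e+06 / 0.0612
E = 1.6034e+08


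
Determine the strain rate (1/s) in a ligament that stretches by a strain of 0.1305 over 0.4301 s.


strain_rate = delta_strain / delta_t
strain_rate = 0.1305 / 0.4301
strain_rate = 0.3034


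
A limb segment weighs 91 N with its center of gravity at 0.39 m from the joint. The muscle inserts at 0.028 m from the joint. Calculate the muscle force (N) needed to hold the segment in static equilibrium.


F_muscle = W * d_load / d_muscle
F_muscle = 91 * 0.39 / 0.028
Numerator = 35.4900
F_muscle = 1267.5000


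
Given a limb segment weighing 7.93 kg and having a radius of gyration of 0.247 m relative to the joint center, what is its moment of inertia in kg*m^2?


I = m * k^2
I = 7.93 * 0.247^2
k^2 = 0.0610
I = 0.4838


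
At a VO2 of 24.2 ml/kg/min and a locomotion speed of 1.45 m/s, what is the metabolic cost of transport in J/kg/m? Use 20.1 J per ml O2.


Power per kg = VO2 * 20.1 / 60
Power per kg = 24.2 * 20.1 / 60 = 8.1070 W/kg
Cost = power_per_kg / speed
Cost = 8.1070 / 1.45
Cost = 5.5910


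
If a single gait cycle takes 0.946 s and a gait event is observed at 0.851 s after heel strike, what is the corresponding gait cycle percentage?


pct = (event_time / cycle_time) * 100
pct = (0.851 / 0.946) * 100
ratio = 0.8996
pct = 89.9577


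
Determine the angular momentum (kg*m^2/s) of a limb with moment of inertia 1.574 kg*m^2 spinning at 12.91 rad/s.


L = I * omega
L = 1.574 * 12.91
L = 20.3203


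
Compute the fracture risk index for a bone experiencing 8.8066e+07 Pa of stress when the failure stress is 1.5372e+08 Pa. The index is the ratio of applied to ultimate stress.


FRI = applied / ultimate
FRI = 8.8066e+07 / 1.5372e+08
FRI = 0.5729


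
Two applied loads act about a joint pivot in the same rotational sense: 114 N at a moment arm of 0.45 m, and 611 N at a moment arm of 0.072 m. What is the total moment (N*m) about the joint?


M = F1 * d1 + F2 * d2
M = 114 * 0.45 + 611 * 0.072
M = 51.3000 + 43.9920
M = 95.2920


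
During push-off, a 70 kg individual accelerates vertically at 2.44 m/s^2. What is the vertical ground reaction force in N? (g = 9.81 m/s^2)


GRF = m * (g + a)
GRF = 70 * (9.81 + 2.44)
GRF = 70 * 12.2500
GRF = 857.5000


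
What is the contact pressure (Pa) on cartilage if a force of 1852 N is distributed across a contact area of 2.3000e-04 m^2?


P = F / A
P = 1852 / 2.3000e-04
P = 8.0522e+06


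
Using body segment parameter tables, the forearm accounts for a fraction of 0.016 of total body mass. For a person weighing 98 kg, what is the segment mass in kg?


m_segment = body_mass * fraction
m_segment = 98 * 0.016
m_segment = 1.5680


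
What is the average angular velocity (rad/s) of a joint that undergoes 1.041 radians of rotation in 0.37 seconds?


omega = delta_theta / delta_t
omega = 1.041 / 0.37
omega = 2.8135


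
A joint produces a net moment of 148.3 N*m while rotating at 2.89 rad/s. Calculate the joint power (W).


P = M * omega
P = 148.3 * 2.89
P = 428.5870


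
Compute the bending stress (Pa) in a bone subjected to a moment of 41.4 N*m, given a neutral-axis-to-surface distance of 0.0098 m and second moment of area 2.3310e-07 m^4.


sigma = M * c / I
sigma = 41.4 * 0.0098 / 2.3310e-07
M * c = 0.4057
sigma = 1.7405e+06


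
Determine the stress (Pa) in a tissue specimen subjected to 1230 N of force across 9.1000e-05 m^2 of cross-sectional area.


stress = F / A
stress = 1230 / 9.1000e-05
stress = 1.3516e+07


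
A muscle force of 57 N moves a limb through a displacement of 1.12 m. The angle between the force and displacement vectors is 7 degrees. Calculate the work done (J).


W = F * d * cos(theta)
theta = 7 deg = 0.1222 rad
cos(theta) = 0.9925
W = 57 * 1.12 * 0.9925
W = 63.3641


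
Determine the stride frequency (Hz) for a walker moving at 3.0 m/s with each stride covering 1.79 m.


f = v / stride_length
f = 3.0 / 1.79
f = 1.6760


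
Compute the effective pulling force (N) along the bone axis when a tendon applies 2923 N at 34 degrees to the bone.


F_eff = F_tendon * cos(theta)
theta = 34 deg = 0.5934 rad
cos(theta) = 0.8290
F_eff = 2923 * 0.8290
F_eff = 2423.2768


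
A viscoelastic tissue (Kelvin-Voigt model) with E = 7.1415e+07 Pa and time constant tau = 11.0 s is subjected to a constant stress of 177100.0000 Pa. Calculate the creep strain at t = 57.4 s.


epsilon(t) = (sigma/E) * (1 - exp(-t/tau))
sigma/E = 177100.0000 / 7.1415e+07 = 0.0025
exp(-t/tau) = exp(-57.4 / 11.0) = 0.0054
epsilon = 0.0025 * (1 - 0.0054)
epsilon = 0.0025


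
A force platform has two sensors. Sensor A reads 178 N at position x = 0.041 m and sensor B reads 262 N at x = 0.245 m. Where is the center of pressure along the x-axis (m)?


COP_x = (F1*x1 + F2*x2) / (F1 + F2)
COP_x = (178*0.041 + 262*0.245) / (178 + 262)
Numerator = 71.4880
Denominator = 440
COP_x = 0.1625


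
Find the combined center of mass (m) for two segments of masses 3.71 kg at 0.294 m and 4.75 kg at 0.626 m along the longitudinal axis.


COM = (m1*x1 + m2*x2) / (m1 + m2)
COM = (3.71*0.294 + 4.75*0.626) / (3.71 + 4.75)
Numerator = 4.0642
Denominator = 8.4600
COM = 0.4804


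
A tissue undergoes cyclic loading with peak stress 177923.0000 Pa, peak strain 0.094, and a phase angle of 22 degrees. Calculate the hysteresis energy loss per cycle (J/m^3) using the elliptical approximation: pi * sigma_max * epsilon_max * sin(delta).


E_loss = pi * sigma_max * epsilon_max * sin(delta)
delta = 22 deg = 0.3840 rad
sin(delta) = 0.3746
E_loss = pi * 177923.0000 * 0.094 * 0.3746
E_loss = 19682.7255


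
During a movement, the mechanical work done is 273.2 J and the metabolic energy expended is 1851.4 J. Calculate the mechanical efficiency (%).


eta = (W_mech / E_meta) * 100
eta = (273.2 / 1851.4) * 100
ratio = 0.1476
eta = 14.7564


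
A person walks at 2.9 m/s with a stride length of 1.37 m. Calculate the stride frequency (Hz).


f = v / stride_length
f = 2.9 / 1.37
f = 2.1168


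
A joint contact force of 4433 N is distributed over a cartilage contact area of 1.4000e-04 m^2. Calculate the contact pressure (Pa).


P = F / A
P = 4433 / 1.4000e-04
P = 3.1664e+07


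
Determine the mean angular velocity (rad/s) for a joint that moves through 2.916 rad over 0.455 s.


omega = delta_theta / delta_t
omega = 2.916 / 0.455
omega = 6.4088


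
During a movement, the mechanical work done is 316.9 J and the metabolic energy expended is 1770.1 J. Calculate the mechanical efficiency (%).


eta = (W_mech / E_meta) * 100
eta = (316.9 / 1770.1) * 100
ratio = 0.1790
eta = 17.9029


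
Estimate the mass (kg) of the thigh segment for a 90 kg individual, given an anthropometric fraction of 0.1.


m_segment = body_mass * fraction
m_segment = 90 * 0.1
m_segment = 9.0000


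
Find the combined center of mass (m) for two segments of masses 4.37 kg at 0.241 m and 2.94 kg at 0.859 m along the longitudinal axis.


COM = (m1*x1 + m2*x2) / (m1 + m2)
COM = (4.37*0.241 + 2.94*0.859) / (4.37 + 2.94)
Numerator = 3.5786
Denominator = 7.3100
COM = 0.4896


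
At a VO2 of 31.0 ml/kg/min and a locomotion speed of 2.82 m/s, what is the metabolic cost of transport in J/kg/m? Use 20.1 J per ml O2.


Power per kg = VO2 * 20.1 / 60
Power per kg = 31.0 * 20.1 / 60 = 10.3850 W/kg
Cost = power_per_kg / speed
Cost = 10.3850 / 2.82
Cost = 3.6826


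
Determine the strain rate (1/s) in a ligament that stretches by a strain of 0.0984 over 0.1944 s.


strain_rate = delta_strain / delta_t
strain_rate = 0.0984 / 0.1944
strain_rate = 0.5062


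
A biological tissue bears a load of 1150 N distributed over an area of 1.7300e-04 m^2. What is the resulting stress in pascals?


stress = F / A
stress = 1150 / 1.7300e-04
stress = 6.6474e+06


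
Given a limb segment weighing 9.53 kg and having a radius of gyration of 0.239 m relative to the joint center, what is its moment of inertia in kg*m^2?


I = m * k^2
I = 9.53 * 0.239^2
k^2 = 0.0571
I = 0.5444


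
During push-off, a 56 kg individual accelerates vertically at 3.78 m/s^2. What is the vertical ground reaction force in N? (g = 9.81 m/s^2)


GRF = m * (g + a)
GRF = 56 * (9.81 + 3.78)
GRF = 56 * 13.5900
GRF = 761.0400


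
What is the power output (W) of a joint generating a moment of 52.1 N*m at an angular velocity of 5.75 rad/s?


P = M * omega
P = 52.1 * 5.75
P = 299.5750


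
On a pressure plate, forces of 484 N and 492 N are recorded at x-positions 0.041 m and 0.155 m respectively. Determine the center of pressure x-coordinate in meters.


COP_x = (F1*x1 + F2*x2) / (F1 + F2)
COP_x = (484*0.041 + 492*0.155) / (484 + 492)
Numerator = 96.1040
Denominator = 976
COP_x = 0.0985


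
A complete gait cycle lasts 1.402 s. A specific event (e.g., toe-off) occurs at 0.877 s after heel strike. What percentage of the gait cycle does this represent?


pct = (event_time / cycle_time) * 100
pct = (0.877 / 1.402) * 100
ratio = 0.6255
pct = 62.5535


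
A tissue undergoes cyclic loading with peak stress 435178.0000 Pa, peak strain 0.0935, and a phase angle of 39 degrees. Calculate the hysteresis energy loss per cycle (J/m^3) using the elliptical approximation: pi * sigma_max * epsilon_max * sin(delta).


E_loss = pi * sigma_max * epsilon_max * sin(delta)
delta = 39 deg = 0.6807 rad
sin(delta) = 0.6293
E_loss = pi * 435178.0000 * 0.0935 * 0.6293
E_loss = 80445.2155


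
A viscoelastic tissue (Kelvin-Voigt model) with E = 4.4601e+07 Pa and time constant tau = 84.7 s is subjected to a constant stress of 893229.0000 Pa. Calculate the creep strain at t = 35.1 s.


epsilon(t) = (sigma/E) * (1 - exp(-t/tau))
sigma/E = 893229.0000 / 4.4601e+07 = 0.0200
exp(-t/tau) = exp(-35.1 / 84.7) = 0.6607
epsilon = 0.0200 * (1 - 0.6607)
epsilon = 0.0068


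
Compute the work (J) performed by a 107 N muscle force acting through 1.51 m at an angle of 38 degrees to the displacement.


W = F * d * cos(theta)
theta = 38 deg = 0.6632 rad
cos(theta) = 0.7880
W = 107 * 1.51 * 0.7880
W = 127.3189


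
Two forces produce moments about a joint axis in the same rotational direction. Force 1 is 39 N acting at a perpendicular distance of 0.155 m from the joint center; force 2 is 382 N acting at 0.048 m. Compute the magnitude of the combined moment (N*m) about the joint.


M = F1 * d1 + F2 * d2
M = 39 * 0.155 + 382 * 0.048
M = 6.0450 + 18.3360
M = 24.3810


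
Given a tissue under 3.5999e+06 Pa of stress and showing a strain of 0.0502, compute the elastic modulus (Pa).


E = stress / strain
E = 3.5999e+06 / 0.0502
E = 7.1711e+07


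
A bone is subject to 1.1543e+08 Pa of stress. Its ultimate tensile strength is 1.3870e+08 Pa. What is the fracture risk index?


FRI = applied / ultimate
FRI = 1.1543e+08 / 1.3870e+08
FRI = 0.8322


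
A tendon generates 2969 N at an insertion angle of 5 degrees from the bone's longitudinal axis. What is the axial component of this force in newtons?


F_eff = F_tendon * cos(theta)
theta = 5 deg = 0.0873 rad
cos(theta) = 0.9962
F_eff = 2969 * 0.9962
F_eff = 2957.7021


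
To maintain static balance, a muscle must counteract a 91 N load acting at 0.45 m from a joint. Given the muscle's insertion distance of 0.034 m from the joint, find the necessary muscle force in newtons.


F_muscle = W * d_load / d_muscle
F_muscle = 91 * 0.45 / 0.034
Numerator = 40.9500
F_muscle = 1204.4118


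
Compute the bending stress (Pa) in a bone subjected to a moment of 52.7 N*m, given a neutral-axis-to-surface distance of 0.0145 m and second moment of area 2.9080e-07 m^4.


sigma = M * c / I
sigma = 52.7 * 0.0145 / 2.9080e-07
M * c = 0.7642
sigma = 2.6278e+06


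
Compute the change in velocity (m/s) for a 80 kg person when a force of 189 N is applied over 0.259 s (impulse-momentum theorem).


J = F * dt = 189 * 0.259 = 48.9510 N*s
delta_v = J / m
delta_v = 48.9510 / 80
delta_v = 0.6119


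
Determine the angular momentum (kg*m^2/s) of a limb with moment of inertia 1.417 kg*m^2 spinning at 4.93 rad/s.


L = I * omega
L = 1.417 * 4.93
L = 6.9858


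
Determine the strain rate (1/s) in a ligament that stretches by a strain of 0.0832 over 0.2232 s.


strain_rate = delta_strain / delta_t
strain_rate = 0.0832 / 0.2232
strain_rate = 0.3728


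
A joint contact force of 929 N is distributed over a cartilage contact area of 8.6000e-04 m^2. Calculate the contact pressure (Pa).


P = F / A
P = 929 / 8.6000e-04
P = 1.0802e+06


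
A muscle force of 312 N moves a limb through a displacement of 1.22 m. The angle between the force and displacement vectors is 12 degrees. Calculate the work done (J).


W = F * d * cos(theta)
theta = 12 deg = 0.2094 rad
cos(theta) = 0.9781
W = 312 * 1.22 * 0.9781
W = 372.3221


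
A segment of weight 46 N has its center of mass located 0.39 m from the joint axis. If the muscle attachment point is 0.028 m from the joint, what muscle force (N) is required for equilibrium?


F_muscle = W * d_load / d_muscle
F_muscle = 46 * 0.39 / 0.028
Numerator = 17.9400
F_muscle = 640.7143


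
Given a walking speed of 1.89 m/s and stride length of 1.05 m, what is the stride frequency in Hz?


f = v / stride_length
f = 1.89 / 1.05
f = 1.8000


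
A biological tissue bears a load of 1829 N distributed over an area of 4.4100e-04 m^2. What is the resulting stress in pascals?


stress = F / A
stress = 1829 / 4.4100e-04
stress = 4.1474e+06


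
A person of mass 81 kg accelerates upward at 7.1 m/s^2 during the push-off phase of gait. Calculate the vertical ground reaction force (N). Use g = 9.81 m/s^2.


GRF = m * (g + a)
GRF = 81 * (9.81 + 7.1)
GRF = 81 * 16.9100
GRF = 1369.7100


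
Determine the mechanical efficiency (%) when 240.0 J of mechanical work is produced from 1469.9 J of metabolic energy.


eta = (W_mech / E_meta) * 100
eta = (240.0 / 1469.9) * 100
ratio = 0.1633
eta = 16.3276


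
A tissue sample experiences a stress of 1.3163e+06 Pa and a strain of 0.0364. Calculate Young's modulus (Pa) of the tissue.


E = stress / strain
E = 1.3163e+06 / 0.0364
E = 3.6162e+07


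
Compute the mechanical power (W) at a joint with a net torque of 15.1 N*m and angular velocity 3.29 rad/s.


P = M * omega
P = 15.1 * 3.29
P = 49.6790


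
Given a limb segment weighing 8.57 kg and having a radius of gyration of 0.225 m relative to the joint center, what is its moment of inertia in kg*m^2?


I = m * k^2
I = 8.57 * 0.225^2
k^2 = 0.0506
I = 0.4339


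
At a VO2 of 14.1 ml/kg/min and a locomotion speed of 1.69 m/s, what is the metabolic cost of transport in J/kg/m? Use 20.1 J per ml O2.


Power per kg = VO2 * 20.1 / 60
Power per kg = 14.1 * 20.1 / 60 = 4.7235 W/kg
Cost = power_per_kg / speed
Cost = 4.7235 / 1.69
Cost = 2.7950


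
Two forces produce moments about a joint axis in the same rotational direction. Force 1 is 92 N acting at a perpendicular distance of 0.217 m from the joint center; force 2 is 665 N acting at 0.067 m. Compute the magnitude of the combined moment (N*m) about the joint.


M = F1 * d1 + F2 * d2
M = 92 * 0.217 + 665 * 0.067
M = 19.9640 + 44.5550
M = 64.5190


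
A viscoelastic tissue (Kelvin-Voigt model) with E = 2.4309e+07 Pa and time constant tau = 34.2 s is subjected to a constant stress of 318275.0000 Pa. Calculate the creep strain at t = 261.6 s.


epsilon(t) = (sigma/E) * (1 - exp(-t/tau))
sigma/E = 318275.0000 / 2.4309e+07 = 0.0131
exp(-t/tau) = exp(-261.6 / 34.2) = 4.7646e-04
epsilon = 0.0131 * (1 - 4.7646e-04)
epsilon = 0.0131


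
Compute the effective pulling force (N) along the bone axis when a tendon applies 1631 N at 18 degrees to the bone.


F_eff = F_tendon * cos(theta)
theta = 18 deg = 0.3142 rad
cos(theta) = 0.9511
F_eff = 1631 * 0.9511
F_eff = 1551.1732


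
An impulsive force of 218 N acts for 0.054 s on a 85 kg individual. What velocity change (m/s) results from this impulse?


J = F * dt = 218 * 0.054 = 11.7720 N*s
delta_v = J / m
delta_v = 11.7720 / 85
delta_v = 0.1385


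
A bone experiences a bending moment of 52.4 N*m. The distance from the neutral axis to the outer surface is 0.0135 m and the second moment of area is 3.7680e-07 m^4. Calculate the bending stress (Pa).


sigma = M * c / I
sigma = 52.4 * 0.0135 / 3.7680e-07
M * c = 0.7074
sigma = 1.8774e+06


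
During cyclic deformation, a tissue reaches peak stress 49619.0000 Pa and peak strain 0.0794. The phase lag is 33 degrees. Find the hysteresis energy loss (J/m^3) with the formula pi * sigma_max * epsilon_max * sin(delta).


E_loss = pi * sigma_max * epsilon_max * sin(delta)
delta = 33 deg = 0.5760 rad
sin(delta) = 0.5446
E_loss = pi * 49619.0000 * 0.0794 * 0.5446
E_loss = 6741.0438


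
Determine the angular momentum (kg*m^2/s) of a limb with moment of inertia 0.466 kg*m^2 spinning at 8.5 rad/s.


L = I * omega
L = 0.466 * 8.5
L = 3.9610


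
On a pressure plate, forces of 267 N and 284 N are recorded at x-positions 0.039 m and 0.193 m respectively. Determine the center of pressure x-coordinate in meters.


COP_x = (F1*x1 + F2*x2) / (F1 + F2)
COP_x = (267*0.039 + 284*0.193) / (267 + 284)
Numerator = 65.2250
Denominator = 551
COP_x = 0.1184


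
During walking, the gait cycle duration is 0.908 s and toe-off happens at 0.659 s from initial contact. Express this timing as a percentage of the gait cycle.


pct = (event_time / cycle_time) * 100
pct = (0.659 / 0.908) * 100
ratio = 0.7258
pct = 72.5771


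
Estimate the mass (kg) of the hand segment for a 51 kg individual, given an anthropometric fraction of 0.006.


m_segment = body_mass * fraction
m_segment = 51 * 0.006
m_segment = 0.3060


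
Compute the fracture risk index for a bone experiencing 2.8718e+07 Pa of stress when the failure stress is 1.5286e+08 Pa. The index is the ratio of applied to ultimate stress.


FRI = applied / ultimate
FRI = 2.8718e+07 / 1.5286e+08
FRI = 0.1879


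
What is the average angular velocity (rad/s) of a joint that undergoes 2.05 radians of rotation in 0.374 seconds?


omega = delta_theta / delta_t
omega = 2.05 / 0.374
omega = 5.4813


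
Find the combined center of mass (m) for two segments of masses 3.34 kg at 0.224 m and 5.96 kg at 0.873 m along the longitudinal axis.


COM = (m1*x1 + m2*x2) / (m1 + m2)
COM = (3.34*0.224 + 5.96*0.873) / (3.34 + 5.96)
Numerator = 5.9512
Denominator = 9.3000
COM = 0.6399


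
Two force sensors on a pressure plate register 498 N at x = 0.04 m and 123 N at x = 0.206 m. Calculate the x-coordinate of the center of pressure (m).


COP_x = (F1*x1 + F2*x2) / (F1 + F2)
COP_x = (498*0.04 + 123*0.206) / (498 + 123)
Numerator = 45.2580
Denominator = 621
COP_x = 0.0729


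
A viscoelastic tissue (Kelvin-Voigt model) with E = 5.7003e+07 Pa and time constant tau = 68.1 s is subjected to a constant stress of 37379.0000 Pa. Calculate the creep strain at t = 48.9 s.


epsilon(t) = (sigma/E) * (1 - exp(-t/tau))
sigma/E = 37379.0000 / 5.7003e+07 = 6.5574e-04
exp(-t/tau) = exp(-48.9 / 68.1) = 0.4877
epsilon = 6.5574e-04 * (1 - 0.4877)
epsilon = 3.3594e-04


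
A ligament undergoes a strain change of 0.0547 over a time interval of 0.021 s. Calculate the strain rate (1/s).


strain_rate = delta_strain / delta_t
strain_rate = 0.0547 / 0.021
strain_rate = 2.6048


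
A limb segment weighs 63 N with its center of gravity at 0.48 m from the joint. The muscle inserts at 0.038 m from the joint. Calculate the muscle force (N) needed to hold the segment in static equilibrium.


F_muscle = W * d_load / d_muscle
F_muscle = 63 * 0.48 / 0.038
Numerator = 30.2400
F_muscle = 795.7895


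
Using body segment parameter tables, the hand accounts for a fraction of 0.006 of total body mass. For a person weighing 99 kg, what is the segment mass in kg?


m_segment = body_mass * fraction
m_segment = 99 * 0.006
m_segment = 0.5940


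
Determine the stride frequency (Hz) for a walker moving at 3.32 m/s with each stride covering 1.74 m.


f = v / stride_length
f = 3.32 / 1.74
f = 1.9080


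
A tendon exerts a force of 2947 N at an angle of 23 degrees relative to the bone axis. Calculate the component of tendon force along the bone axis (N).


F_eff = F_tendon * cos(theta)
theta = 23 deg = 0.4014 rad
cos(theta) = 0.9205
F_eff = 2947 * 0.9205
F_eff = 2712.7278


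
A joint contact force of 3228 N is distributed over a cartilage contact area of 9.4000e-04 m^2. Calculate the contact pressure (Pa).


P = F / A
P = 3228 / 9.4000e-04
P = 3.4340e+06


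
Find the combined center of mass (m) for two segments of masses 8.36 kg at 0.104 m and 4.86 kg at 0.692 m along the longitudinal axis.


COM = (m1*x1 + m2*x2) / (m1 + m2)
COM = (8.36*0.104 + 4.86*0.692) / (8.36 + 4.86)
Numerator = 4.2326
Denominator = 13.2200
COM = 0.3202


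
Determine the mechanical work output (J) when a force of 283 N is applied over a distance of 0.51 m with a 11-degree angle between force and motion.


W = F * d * cos(theta)
theta = 11 deg = 0.1920 rad
cos(theta) = 0.9816
W = 283 * 0.51 * 0.9816
W = 141.6783


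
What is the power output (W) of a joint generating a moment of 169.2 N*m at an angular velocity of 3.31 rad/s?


P = M * omega
P = 169.2 * 3.31
P = 560.0520


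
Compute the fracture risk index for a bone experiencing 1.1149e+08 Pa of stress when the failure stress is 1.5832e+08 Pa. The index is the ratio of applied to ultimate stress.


FRI = applied / ultimate
FRI = 1.1149e+08 / 1.5832e+08
FRI = 0.7042


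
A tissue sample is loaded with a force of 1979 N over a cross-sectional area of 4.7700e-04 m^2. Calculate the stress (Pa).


stress = F / A
stress = 1979 / 4.7700e-04
stress = 4.1488e+06


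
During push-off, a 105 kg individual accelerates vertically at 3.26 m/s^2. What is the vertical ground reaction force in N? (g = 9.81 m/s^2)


GRF = m * (g + a)
GRF = 105 * (9.81 + 3.26)
GRF = 105 * 13.0700
GRF = 1372.3500


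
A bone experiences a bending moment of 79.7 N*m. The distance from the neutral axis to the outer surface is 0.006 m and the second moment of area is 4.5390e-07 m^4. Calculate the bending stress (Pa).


sigma = M * c / I
sigma = 79.7 * 0.006 / 4.5390e-07
M * c = 0.4782
sigma = 1.0535e+06


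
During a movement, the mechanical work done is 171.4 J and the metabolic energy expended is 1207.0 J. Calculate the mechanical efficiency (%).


eta = (W_mech / E_meta) * 100
eta = (171.4 / 1207.0) * 100
ratio = 0.1420
eta = 14.2005


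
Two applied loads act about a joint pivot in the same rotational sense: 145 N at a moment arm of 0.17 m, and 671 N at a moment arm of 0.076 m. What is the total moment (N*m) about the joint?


M = F1 * d1 + F2 * d2
M = 145 * 0.17 + 671 * 0.076
M = 24.6500 + 50.9960
M = 75.6460


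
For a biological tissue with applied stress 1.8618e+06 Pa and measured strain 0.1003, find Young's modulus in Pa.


E = stress / strain
E = 1.8618e+06 / 0.1003
E = 1.8562e+07


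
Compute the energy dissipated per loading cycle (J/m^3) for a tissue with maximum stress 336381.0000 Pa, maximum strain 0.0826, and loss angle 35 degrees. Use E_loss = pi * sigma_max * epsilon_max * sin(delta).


E_loss = pi * sigma_max * epsilon_max * sin(delta)
delta = 35 deg = 0.6109 rad
sin(delta) = 0.5736
E_loss = pi * 336381.0000 * 0.0826 * 0.5736
E_loss = 50067.1279


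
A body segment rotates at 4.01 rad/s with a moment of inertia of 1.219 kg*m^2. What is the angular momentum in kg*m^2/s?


L = I * omega
L = 1.219 * 4.01
L = 4.8882


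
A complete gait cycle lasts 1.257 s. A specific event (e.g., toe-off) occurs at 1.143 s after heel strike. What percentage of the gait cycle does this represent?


pct = (event_time / cycle_time) * 100
pct = (1.143 / 1.257) * 100
ratio = 0.9093
pct = 90.9308


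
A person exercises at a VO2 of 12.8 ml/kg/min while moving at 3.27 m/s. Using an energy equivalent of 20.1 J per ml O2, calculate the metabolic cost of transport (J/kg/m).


Power per kg = VO2 * 20.1 / 60
Power per kg = 12.8 * 20.1 / 60 = 4.2880 W/kg
Cost = power_per_kg / speed
Cost = 4.2880 / 3.27
Cost = 1.3113


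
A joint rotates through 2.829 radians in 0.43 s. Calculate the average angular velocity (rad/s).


omega = delta_theta / delta_t
omega = 2.829 / 0.43
omega = 6.5791


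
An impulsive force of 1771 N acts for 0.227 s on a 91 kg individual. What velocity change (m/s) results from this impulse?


J = F * dt = 1771 * 0.227 = 402.0170 N*s
delta_v = J / m
delta_v = 402.0170 / 91
delta_v = 4.4178


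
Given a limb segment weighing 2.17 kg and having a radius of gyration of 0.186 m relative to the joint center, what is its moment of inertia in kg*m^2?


I = m * k^2
I = 2.17 * 0.186^2
k^2 = 0.0346
I = 0.0751


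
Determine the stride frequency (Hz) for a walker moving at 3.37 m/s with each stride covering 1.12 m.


f = v / stride_length
f = 3.37 / 1.12
f = 3.0089


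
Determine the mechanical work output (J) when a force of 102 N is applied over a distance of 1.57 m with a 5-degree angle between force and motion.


W = F * d * cos(theta)
theta = 5 deg = 0.0873 rad
cos(theta) = 0.9962
W = 102 * 1.57 * 0.9962
W = 159.5306


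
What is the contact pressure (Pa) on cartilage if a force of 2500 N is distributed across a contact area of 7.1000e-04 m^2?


P = F / A
P = 2500 / 7.1000e-04
P = 3.5211e+06


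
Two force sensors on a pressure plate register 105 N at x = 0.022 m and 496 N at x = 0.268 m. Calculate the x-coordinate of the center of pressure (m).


COP_x = (F1*x1 + F2*x2) / (F1 + F2)
COP_x = (105*0.022 + 496*0.268) / (105 + 496)
Numerator = 135.2380
Denominator = 601
COP_x = 0.2250


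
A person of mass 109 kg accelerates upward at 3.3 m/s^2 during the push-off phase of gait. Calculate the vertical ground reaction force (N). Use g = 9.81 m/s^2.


GRF = m * (g + a)
GRF = 109 * (9.81 + 3.3)
GRF = 109 * 13.1100
GRF = 1428.9900


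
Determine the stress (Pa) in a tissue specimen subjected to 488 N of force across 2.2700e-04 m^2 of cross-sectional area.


stress = F / A
stress = 488 / 2.2700e-04
stress = 2.1498e+06


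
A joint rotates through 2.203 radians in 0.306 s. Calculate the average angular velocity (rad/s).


omega = delta_theta / delta_t
omega = 2.203 / 0.306
omega = 7.1993


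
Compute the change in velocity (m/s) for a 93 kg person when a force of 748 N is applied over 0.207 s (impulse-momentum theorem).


J = F * dt = 748 * 0.207 = 154.8360 N*s
delta_v = J / m
delta_v = 154.8360 / 93
delta_v = 1.6649


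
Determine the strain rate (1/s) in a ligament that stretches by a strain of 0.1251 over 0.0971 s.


strain_rate = delta_strain / delta_t
strain_rate = 0.1251 / 0.0971
strain_rate = 1.2884


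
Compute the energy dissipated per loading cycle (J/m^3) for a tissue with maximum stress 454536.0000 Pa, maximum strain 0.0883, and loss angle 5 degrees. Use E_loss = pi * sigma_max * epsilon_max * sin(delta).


E_loss = pi * sigma_max * epsilon_max * sin(delta)
delta = 5 deg = 0.0873 rad
sin(delta) = 0.0872
E_loss = pi * 454536.0000 * 0.0883 * 0.0872
E_loss = 10989.4225
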